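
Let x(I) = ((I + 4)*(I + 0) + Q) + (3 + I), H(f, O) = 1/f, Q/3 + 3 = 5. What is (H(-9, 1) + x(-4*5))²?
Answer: 7728400/81 ≈ 95412.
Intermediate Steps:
Q = 6 (Q = -9 + 3*5 = -9 + 15 = 6)
x(I) = 9 + I + I*(4 + I) (x(I) = ((I + 4)*(I + 0) + 6) + (3 + I) = ((4 + I)*I + 6) + (3 + I) = (I*(4 + I) + 6) + (3 + I) = (6 + I*(4 + I)) + (3 + I) = 9 + I + I*(4 + I))
(H(-9, 1) + x(-4*5))² = (1/(-9) + (9 + (-4*5)² + 5*(-4*5)))² = (-⅑ + (9 + (-20)² + 5*(-20)))² = (-⅑ + (9 + 400 - 100))² = (-⅑ + 309)² = (2780/9)² = 7728400/81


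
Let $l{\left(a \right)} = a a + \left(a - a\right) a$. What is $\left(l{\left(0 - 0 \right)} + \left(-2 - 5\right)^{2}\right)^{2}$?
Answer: $2401$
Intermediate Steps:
$l{\left(a \right)} = a^{2}$ ($l{\left(a \right)} = a^{2} + 0 a = a^{2} + 0 = a^{2}$)
$\left(l{\left(0 - 0 \right)} + \left(-2 - 5\right)^{2}\right)^{2} = \left(\left(0 - 0\right)^{2} + \left(-2 - 5\right)^{2}\right)^{2} = \left(\left(0 + 0\right)^{2} + \left(-7\right)^{2}\right)^{2} = \left(0^{2} + 49\right)^{2} = \left(0 + 49\right)^{2} = 49^{2} = 2401$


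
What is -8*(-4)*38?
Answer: 1216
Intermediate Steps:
-8*(-4)*38 = 32*38 = 1216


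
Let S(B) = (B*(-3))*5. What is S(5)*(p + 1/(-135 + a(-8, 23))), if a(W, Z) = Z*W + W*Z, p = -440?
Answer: 16599075/503 ≈ 33000.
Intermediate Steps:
a(W, Z) = 2*W*Z (a(W, Z) = W*Z + W*Z = 2*W*Z)
S(B) = -15*B (S(B) = -3*B*5 = -15*B)
S(5)*(p + 1/(-135 + a(-8, 23))) = (-15*5)*(-440 + 1/(-135 + 2*(-8)*23)) = -75*(-440 + 1/(-135 - 368)) = -75*(-440 + 1/(-503)) = -75*(-440 - 1/503) = -75*(-221321/503) = 16599075/503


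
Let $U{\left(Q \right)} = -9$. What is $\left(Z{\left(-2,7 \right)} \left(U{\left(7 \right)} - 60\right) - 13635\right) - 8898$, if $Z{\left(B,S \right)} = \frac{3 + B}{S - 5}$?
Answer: $- \frac{45135}{2} \approx -22568.0$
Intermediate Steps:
$Z{\left(B,S \right)} = \frac{3 + B}{-5 + S}$
$\left(Z{\left(-2,7 \right)} \left(U{\left(7 \right)} - 60\right) - 13635\right) - 8898 = \left(\frac{3 - 2}{-5 + 7} \left(-9 - 60\right) - 13635\right) - 8898 = \left(\frac{1}{2} \cdot 1 \left(-69\right) - 13635\right) - 8898 = \left(\frac{1}{2} \left(-69\right) - 13635\right) - 8898 = \left(- \frac{69}{2} - 13635\right) - 8898 = - \frac{27339}{2} - 8898 = - \frac{45135}{2}$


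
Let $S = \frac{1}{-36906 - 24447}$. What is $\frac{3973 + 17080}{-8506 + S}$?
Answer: $- \frac{1291664709}{521868619} \approx -2.4751$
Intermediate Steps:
$S = - \frac{1}{61353}$ ($S = \frac{1}{-61353} = - \frac{1}{61353} \approx -1.6299 \cdot 10^{-5}$)
$\frac{3973 + 17080}{-8506 + S} = \frac{3973 + 17080}{-8506 - \frac{1}{61353}} = \frac{21053}{- \frac{521868619}{61353}} = 21053 \left(- \frac{61353}{521868619}\right) = - \frac{1291664709}{521868619}$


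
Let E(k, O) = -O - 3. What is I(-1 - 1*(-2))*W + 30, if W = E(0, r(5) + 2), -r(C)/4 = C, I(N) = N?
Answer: 45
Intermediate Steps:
r(C) = -4*C
E(k, O) = -3 - O
W = 15 (W = -3 - (-4*5 + 2) = -3 - (-20 + 2) = -3 - 1*(-18) = -3 + 18 = 15)
I(-1 - 1*(-2))*W + 30 = (-1 - 1*(-2))*15 + 30 = (-1 + 2)*15 + 30 = 1*15 + 30 = 15 + 30 = 45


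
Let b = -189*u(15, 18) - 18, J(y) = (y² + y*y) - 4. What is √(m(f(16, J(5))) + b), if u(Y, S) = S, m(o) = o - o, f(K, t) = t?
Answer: 6*I*√95 ≈ 58.481*I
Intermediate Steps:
J(y) = -4 + 2*y² (J(y) = (y² + y²) - 4 = 2*y² - 4 = -4 + 2*y²)
m(o) = 0
b = -3420 (b = -189*18 - 18 = -3402 - 18 = -3420)
√(m(f(16, J(5))) + b) = √(0 - 3420) = √(-3420) = 6*I*√95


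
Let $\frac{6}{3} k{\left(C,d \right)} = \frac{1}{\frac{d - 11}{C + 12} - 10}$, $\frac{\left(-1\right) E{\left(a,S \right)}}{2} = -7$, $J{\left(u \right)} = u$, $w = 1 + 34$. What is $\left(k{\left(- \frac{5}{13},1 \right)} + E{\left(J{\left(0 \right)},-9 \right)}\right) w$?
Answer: $\frac{320383}{656} \approx 488.39$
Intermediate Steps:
$w = 35$
$E{\left(a,S \right)} = 14$ ($E{\left(a,S \right)} = \left(-2\right) \left(-7\right) = 14$)
$k{\left(C,d \right)} = \frac{1}{2 \left(-10 + \frac{-11 + d}{12 + C}\right)}$ ($k{\left(C,d \right)} = \frac{1}{2 \left(\frac{d - 11}{C + 12} - 10\right)} = \frac{1}{2 \left(\frac{-11 + d}{12 + C} - 10\right)} = \frac{1}{2 \left(-10 + \frac{-11 + d}{12 + C}\right)}$)
$\left(k{\left(- \frac{5}{13},1 \right)} + E{\left(J{\left(0 \right)},-9 \right)}\right) w = \left(\frac{12 - \frac{5}{13}}{2 \left(-131 + 1 - 10 \left(- \frac{5}{13}\right)\right)} + 14\right) 35 = \left(\frac{12 - \frac{5}{13}}{2 \left(-131 + 1 - 10 \left(\left(-5\right) \frac{1}{13}\right)\right)} + 14\right) 35 = \left(\frac{12 - \frac{5}{13}}{2 \left(-131 + 1 - - \frac{50}{13}\right)} + 14\right) 35 = \left(\frac{1}{2} \frac{1}{-131 + 1 + \frac{50}{13}} \cdot \frac{151}{13} + 14\right) 35 = \left(\frac{1}{2} \frac{1}{- \frac{1640}{13}} \cdot \frac{151}{13} + 14\right) 35 = \left(\frac{1}{2} \left(- \frac{13}{1640}\right) \frac{151}{13} + 14\right) 35 = \left(- \frac{151}{3280} + 14\right) 35 = \frac{45769}{3280} \cdot 35 = \frac{320383}{656}$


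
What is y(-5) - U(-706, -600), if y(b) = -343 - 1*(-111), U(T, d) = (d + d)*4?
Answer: 4568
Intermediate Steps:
U(T, d) = 8*d (U(T, d) = (2*d)*4 = 8*d)
y(b) = -232 (y(b) = -343 + 111 = -232)
y(-5) - U(-706, -600) = -232 - 8*(-600) = -232 - 1*(-4800) = -232 + 4800 = 4568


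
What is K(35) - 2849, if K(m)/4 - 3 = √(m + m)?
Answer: -2837 + 4*√70 ≈ -2803.5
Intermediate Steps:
K(m) = 12 + 4*√2*√m (K(m) = 12 + 4*√(m + m) = 12 + 4*√(2*m) = 12 + 4*(√2*√m) = 12 + 4*√2*√m)
K(35) - 2849 = (12 + 4*√2*√35) - 2849 = (12 + 4*√70) - 2849 = -2837 + 4*√70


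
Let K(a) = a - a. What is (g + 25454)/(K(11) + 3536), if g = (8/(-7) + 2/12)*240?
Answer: 88269/12376 ≈ 7.1323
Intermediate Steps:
K(a) = 0
g = -1640/7 (g = (8*(-1/7) + 2*(1/12))*240 = (-8/7 + 1/6)*240 = -41/42*240 = -1640/7 ≈ -234.29)
(g + 25454)/(K(11) + 3536) = (-1640/7 + 25454)/(0 + 3536) = (176538/7)/3536 = (176538/7)*(1/3536) = 88269/12376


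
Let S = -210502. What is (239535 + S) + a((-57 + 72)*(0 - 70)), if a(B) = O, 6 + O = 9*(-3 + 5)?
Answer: 29045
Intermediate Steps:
O = 12 (O = -6 + 9*(-3 + 5) = -6 + 9*2 = -6 + 18 = 12)
a(B) = 12
(239535 + S) + a((-57 + 72)*(0 - 70)) = (239535 - 210502) + 12 = 29033 + 12 = 29045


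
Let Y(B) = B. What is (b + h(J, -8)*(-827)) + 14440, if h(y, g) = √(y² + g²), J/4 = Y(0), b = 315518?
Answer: 323342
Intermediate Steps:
J = 0 (J = 4*0 = 0)
h(y, g) = √(g² + y²)
(b + h(J, -8)*(-827)) + 14440 = (315518 + √((-8)² + 0²)*(-827)) + 14440 = (315518 + √(64 + 0)*(-827)) + 14440 = (315518 + √64*(-827)) + 14440 = (315518 + 8*(-827)) + 14440 = (315518 - 6616) + 14440 = 308902 + 14440 = 323342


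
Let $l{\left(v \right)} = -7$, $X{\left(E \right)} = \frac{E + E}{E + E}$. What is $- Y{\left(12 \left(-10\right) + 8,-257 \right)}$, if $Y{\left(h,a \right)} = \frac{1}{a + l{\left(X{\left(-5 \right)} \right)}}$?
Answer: $\frac{1}{264} \approx 0.0037879$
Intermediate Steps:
$X{\left(E \right)} = 1$ ($X{\left(E \right)} = \frac{2 E}{2 E} = 2 E \frac{1}{2 E} = 1$)
$Y{\left(h,a \right)} = \frac{1}{-7 + a}$ ($Y{\left(h,a \right)} = \frac{1}{a - 7} = \frac{1}{-7 + a}$)
$- Y{\left(12 \left(-10\right) + 8,-257 \right)} = - \frac{1}{-7 - 257} = - \frac{1}{-264} = \left(-1\right) \left(- \frac{1}{264}\right) = \frac{1}{264}$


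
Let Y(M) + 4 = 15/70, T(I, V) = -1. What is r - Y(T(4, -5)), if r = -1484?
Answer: -20723/14 ≈ -1480.2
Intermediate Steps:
Y(M) = -53/14 (Y(M) = -4 + 15/70 = -4 + 15*(1/70) = -4 + 3/14 = -53/14)
r - Y(T(4, -5)) = -1484 - 1*(-53/14) = -1484 + 53/14 = -20723/14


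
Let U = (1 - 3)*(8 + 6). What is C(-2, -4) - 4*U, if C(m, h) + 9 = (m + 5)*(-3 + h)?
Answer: 82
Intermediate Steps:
C(m, h) = -9 + (-3 + h)*(5 + m) (C(m, h) = -9 + (m + 5)*(-3 + h) = -9 + (5 + m)*(-3 + h) = -9 + (-3 + h)*(5 + m))
U = -28 (U = -2*14 = -28)
C(-2, -4) - 4*U = (-24 - 3*(-2) + 5*(-4) - 4*(-2)) - 4*(-28) = (-24 + 6 - 20 + 8) + 112 = -30 + 112 = 82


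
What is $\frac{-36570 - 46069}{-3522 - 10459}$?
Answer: $\frac{82639}{13981} \approx 5.9108$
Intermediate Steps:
$\frac{-36570 - 46069}{-3522 - 10459} = - \frac{82639}{-13981} = \left(-82639\right) \left(- \frac{1}{13981}\right) = \frac{82639}{13981}$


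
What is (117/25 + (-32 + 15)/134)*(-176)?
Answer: -1342264/1675 ≈ -801.35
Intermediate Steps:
(117/25 + (-32 + 15)/134)*(-176) = (117*(1/25) - 17*1/134)*(-176) = (117/25 - 17/134)*(-176) = (15253/3350)*(-176) = -1342264/1675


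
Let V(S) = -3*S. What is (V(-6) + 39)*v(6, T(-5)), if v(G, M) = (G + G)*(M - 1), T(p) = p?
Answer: -4104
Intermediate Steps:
v(G, M) = 2*G*(-1 + M) (v(G, M) = (2*G)*(-1 + M) = 2*G*(-1 + M))
(V(-6) + 39)*v(6, T(-5)) = (-3*(-6) + 39)*(2*6*(-1 - 5)) = (18 + 39)*(2*6*(-6)) = 57*(-72) = -4104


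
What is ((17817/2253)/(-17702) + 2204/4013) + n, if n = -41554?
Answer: -2216861357552803/53349632626 ≈ -41553.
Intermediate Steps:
((17817/2253)/(-17702) + 2204/4013) + n = ((17817/2253)/(-17702) + 2204/4013) - 41554 = ((17817*(1/2253))*(-1/17702) + 2204*(1/4013)) - 41554 = ((5939/751)*(-1/17702) + 2204/4013) - 41554 = (-5939/13294202 + 2204/4013) - 41554 = 29276588001/53349632626 - 41554 = -2216861357552803/53349632626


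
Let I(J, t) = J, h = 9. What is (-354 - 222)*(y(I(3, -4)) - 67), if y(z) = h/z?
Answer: 36864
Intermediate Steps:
y(z) = 9/z
(-354 - 222)*(y(I(3, -4)) - 67) = (-354 - 222)*(9/3 - 67) = -576*(9*(1/3) - 67) = -576*(3 - 67) = -576*(-64) = 36864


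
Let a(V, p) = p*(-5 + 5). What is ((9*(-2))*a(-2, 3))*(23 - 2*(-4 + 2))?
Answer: 0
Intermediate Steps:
a(V, p) = 0 (a(V, p) = p*0 = 0)
((9*(-2))*a(-2, 3))*(23 - 2*(-4 + 2)) = ((9*(-2))*0)*(23 - 2*(-4 + 2)) = (-18*0)*(23 - 2*(-2)) = 0*(23 - 1*(-4)) = 0*(23 + 4) = 0*27 = 0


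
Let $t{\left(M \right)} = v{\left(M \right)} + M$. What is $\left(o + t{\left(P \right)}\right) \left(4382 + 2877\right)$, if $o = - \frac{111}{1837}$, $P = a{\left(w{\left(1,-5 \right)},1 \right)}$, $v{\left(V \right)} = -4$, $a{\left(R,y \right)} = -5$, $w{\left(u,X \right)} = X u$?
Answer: $- \frac{120818796}{1837} \approx -65770.0$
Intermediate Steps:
$P = -5$
$o = - \frac{111}{1837}$ ($o = \left(-111\right) \frac{1}{1837} = - \frac{111}{1837} \approx -0.060425$)
$t{\left(M \right)} = -4 + M$
$\left(o + t{\left(P \right)}\right) \left(4382 + 2877\right) = \left(- \frac{111}{1837} - 9\right) \left(4382 + 2877\right) = \left(- \frac{111}{1837} - 9\right) 7259 = \left(- \frac{16644}{1837}\right) 7259 = - \frac{120818796}{1837}$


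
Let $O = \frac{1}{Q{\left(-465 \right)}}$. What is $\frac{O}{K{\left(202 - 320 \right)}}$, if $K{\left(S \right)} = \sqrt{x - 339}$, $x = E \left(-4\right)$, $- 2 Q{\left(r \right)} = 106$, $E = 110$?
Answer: $\frac{i \sqrt{779}}{41287} \approx 0.00067601 i$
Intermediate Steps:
$Q{\left(r \right)} = -53$ ($Q{\left(r \right)} = \left(- \frac{1}{2}\right) 106 = -53$)
$O = - \frac{1}{53}$ ($O = \frac{1}{-53} = - \frac{1}{53} \approx -0.018868$)
$x = -440$ ($x = 110 \left(-4\right) = -440$)
$K{\left(S \right)} = i \sqrt{779}$ ($K{\left(S \right)} = \sqrt{-440 - 339} = \sqrt{-779} = i \sqrt{779}$)
$\frac{O}{K{\left(202 - 320 \right)}} = - \frac{1}{53 i \sqrt{779}} = - \frac{\left(- \frac{1}{779}\right) i \sqrt{779}}{53} = \frac{i \sqrt{779}}{41287}$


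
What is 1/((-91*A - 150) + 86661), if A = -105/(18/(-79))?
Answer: 6/267451 ≈ 2.2434e-5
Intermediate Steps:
A = 2765/6 (A = -105/(18*(-1/79)) = -105/(-18/79) = -105*(-79/18) = 2765/6 ≈ 460.83)
1/((-91*A - 150) + 86661) = 1/((-91*2765/6 - 150) + 86661) = 1/((-251615/6 - 150) + 86661) = 1/(-252515/6 + 86661) = 1/(267451/6) = 6/267451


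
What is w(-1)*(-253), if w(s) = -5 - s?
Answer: 1012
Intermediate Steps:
w(-1)*(-253) = (-5 - 1*(-1))*(-253) = (-5 + 1)*(-253) = -4*(-253) = 1012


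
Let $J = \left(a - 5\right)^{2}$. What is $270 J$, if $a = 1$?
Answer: $4320$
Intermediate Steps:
$J = 16$ ($J = \left(1 - 5\right)^{2} = \left(-4\right)^{2} = 16$)
$270 J = 270 \cdot 16 = 4320$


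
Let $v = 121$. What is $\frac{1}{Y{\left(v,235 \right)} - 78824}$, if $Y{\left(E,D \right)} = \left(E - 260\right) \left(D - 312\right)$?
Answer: $- \frac{1}{68121} \approx -1.468 \cdot 10^{-5}$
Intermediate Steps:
$Y{\left(E,D \right)} = \left(-312 + D\right) \left(-260 + E\right)$ ($Y{\left(E,D \right)} = \left(-260 + E\right) \left(-312 + D\right) = \left(-312 + D\right) \left(-260 + E\right)$)
$\frac{1}{Y{\left(v,235 \right)} - 78824} = \frac{1}{\left(81120 - 37752 - 61100 + 235 \cdot 121\right) - 78824} = \frac{1}{\left(81120 - 37752 - 61100 + 28435\right) - 78824} = \frac{1}{10703 - 78824} = \frac{1}{-68121} = - \frac{1}{68121}$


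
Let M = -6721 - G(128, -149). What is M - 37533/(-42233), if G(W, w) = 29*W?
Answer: -440579356/42233 ≈ -10432.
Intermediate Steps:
M = -10433 (M = -6721 - 29*128 = -6721 - 1*3712 = -6721 - 3712 = -10433)
M - 37533/(-42233) = -10433 - 37533/(-42233) = -10433 - 37533*(-1/42233) = -10433 + 37533/42233 = -440579356/42233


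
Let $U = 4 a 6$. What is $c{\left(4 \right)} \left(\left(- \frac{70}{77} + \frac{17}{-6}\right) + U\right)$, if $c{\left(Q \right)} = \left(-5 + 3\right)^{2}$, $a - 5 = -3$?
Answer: $\frac{5842}{33} \approx 177.03$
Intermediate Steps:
$a = 2$ ($a = 5 - 3 = 2$)
$c{\left(Q \right)} = 4$ ($c{\left(Q \right)} = \left(-2\right)^{2} = 4$)
$U = 48$ ($U = 4 \cdot 2 \cdot 6 = 8 \cdot 6 = 48$)
$c{\left(4 \right)} \left(\left(- \frac{70}{77} + \frac{17}{-6}\right) + U\right) = 4 \left(\left(- \frac{70}{77} + \frac{17}{-6}\right) + 48\right) = 4 \left(\left(\left(-70\right) \frac{1}{77} + 17 \left(- \frac{1}{6}\right)\right) + 48\right) = 4 \left(\left(- \frac{10}{11} - \frac{17}{6}\right) + 48\right) = 4 \left(- \frac{247}{66} + 48\right) = 4 \cdot \frac{2921}{66} = \frac{5842}{33}$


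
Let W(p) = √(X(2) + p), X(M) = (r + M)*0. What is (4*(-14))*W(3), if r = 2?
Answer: -56*√3 ≈ -96.995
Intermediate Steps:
X(M) = 0 (X(M) = (2 + M)*0 = 0)
W(p) = √p (W(p) = √(0 + p) = √p)
(4*(-14))*W(3) = (4*(-14))*√3 = -56*√3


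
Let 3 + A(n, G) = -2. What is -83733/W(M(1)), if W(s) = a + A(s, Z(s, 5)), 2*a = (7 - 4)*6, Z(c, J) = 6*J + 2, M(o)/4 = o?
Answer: -83733/4 ≈ -20933.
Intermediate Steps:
M(o) = 4*o
Z(c, J) = 2 + 6*J
A(n, G) = -5 (A(n, G) = -3 - 2 = -5)
a = 9 (a = ((7 - 4)*6)/2 = (3*6)/2 = (1/2)*18 = 9)
W(s) = 4 (W(s) = 9 - 5 = 4)
-83733/W(M(1)) = -83733/4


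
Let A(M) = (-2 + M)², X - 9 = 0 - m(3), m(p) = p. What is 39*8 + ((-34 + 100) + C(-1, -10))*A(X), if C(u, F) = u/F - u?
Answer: 6928/5 ≈ 1385.6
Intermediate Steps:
C(u, F) = -u + u/F
X = 6 (X = 9 + (0 - 1*3) = 9 + (0 - 3) = 9 - 3 = 6)
39*8 + ((-34 + 100) + C(-1, -10))*A(X) = 39*8 + ((-34 + 100) + (-1*(-1) - 1/(-10)))*(-2 + 6)² = 312 + (66 + (1 - 1*(-⅒)))*4² = 312 + (66 + (1 + ⅒))*16 = 312 + (66 + 11/10)*16 = 312 + (671/10)*16 = 312 + 5368/5 = 6928/5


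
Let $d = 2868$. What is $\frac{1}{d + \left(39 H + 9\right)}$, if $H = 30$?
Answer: $\frac{1}{4047} \approx 0.0002471$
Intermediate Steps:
$\frac{1}{d + \left(39 H + 9\right)} = \frac{1}{2868 + \left(39 \cdot 30 + 9\right)} = \frac{1}{2868 + \left(1170 + 9\right)} = \frac{1}{2868 + 1179} = \frac{1}{4047}$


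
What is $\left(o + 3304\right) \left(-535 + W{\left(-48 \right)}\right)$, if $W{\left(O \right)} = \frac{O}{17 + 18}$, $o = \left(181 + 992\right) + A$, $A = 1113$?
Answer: $- \frac{20988214}{7} \approx -2.9983 \cdot 10^{6}$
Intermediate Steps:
$o = 2286$ ($o = \left(181 + 992\right) + 1113 = 1173 + 1113 = 2286$)
$W{\left(O \right)} = \frac{O}{35}$
$\left(o + 3304\right) \left(-535 + W{\left(-48 \right)}\right) = \left(2286 + 3304\right) \left(-535 + \frac{1}{35} \left(-48\right)\right) = 5590 \left(-535 - \frac{48}{35}\right) = 5590 \left(- \frac{18773}{35}\right) = - \frac{20988214}{7}$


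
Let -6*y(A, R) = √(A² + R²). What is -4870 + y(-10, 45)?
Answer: -4870 - 5*√85/6 ≈ -4877.7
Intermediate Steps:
y(A, R) = -√(A² + R²)/6
-4870 + y(-10, 45) = -4870 - √((-10)² + 45²)/6 = -4870 - √(100 + 2025)/6 = -4870 - 5*√85/6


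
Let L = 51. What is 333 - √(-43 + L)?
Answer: 333 - 2*√2 ≈ 330.17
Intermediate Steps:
333 - √(-43 + L) = 333 - √(-43 + 51) = 333 - √8 = 333 - 2*√2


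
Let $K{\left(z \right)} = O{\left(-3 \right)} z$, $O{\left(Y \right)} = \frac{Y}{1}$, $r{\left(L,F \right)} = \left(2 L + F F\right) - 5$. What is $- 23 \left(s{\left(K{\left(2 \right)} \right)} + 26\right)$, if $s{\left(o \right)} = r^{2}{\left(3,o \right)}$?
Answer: $-32085$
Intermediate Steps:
$r{\left(L,F \right)} = -5 + F^{2} + 2 L$ ($r{\left(L,F \right)} = \left(2 L + F^{2}\right) - 5 = \left(F^{2} + 2 L\right) - 5 = -5 + F^{2} + 2 L$)
$O{\left(Y \right)} = Y$ ($O{\left(Y \right)} = Y 1 = Y$)
$K{\left(z \right)} = - 3 z$
$s{\left(o \right)} = \left(1 + o^{2}\right)^{2}$ ($s{\left(o \right)} = \left(-5 + o^{2} + 2 \cdot 3\right)^{2} = \left(-5 + o^{2} + 6\right)^{2} = \left(1 + o^{2}\right)^{2}$)
$- 23 \left(s{\left(K{\left(2 \right)} \right)} + 26\right) = - 23 \left(\left(1 + \left(\left(-3\right) 2\right)^{2}\right)^{2} + 26\right) = - 23 \left(\left(1 + \left(-6\right)^{2}\right)^{2} + 26\right) = - 23 \left(\left(1 + 36\right)^{2} + 26\right) = - 23 \left(37^{2} + 26\right) = - 23 \left(1369 + 26\right) = \left(-23\right) 1395 = -32085$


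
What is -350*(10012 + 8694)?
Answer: -6547100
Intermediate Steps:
-350*(10012 + 8694) = -350*18706 = -6547100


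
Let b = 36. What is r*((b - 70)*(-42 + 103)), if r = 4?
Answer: -8296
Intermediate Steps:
r*((b - 70)*(-42 + 103)) = 4*((36 - 70)*(-42 + 103)) = 4*(-34*61) = 4*(-2074) = -8296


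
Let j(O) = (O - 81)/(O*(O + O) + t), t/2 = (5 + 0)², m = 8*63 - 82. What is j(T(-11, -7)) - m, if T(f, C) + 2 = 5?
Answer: -14387/34 ≈ -423.15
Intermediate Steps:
T(f, C) = 3 (T(f, C) = -2 + 5 = 3)
m = 422 (m = 504 - 82 = 422)
t = 50 (t = 2*(5 + 0)² = 2*5² = 2*25 = 50)
j(O) = (-81 + O)/(50 + 2*O²) (j(O) = (O - 81)/(O*(O + O) + 50) = (-81 + O)/(O*(2*O) + 50) = (-81 + O)/(2*O² + 50) = (-81 + O)/(50 + 2*O²))
j(T(-11, -7)) - m = (-81 + 3)/(2*(25 + 3²)) - 1*422 = (½)*(-78)/(25 + 9) - 422 = (½)*(-78)/34 - 422 = (½)*(1/34)*(-78) - 422 = -39/34 - 422 = -14387/34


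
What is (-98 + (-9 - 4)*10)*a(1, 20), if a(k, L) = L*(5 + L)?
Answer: -114000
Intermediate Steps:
(-98 + (-9 - 4)*10)*a(1, 20) = (-98 + (-9 - 4)*10)*(20*(5 + 20)) = (-98 - 13*10)*(20*25) = (-98 - 130)*500 = -228*500 = -114000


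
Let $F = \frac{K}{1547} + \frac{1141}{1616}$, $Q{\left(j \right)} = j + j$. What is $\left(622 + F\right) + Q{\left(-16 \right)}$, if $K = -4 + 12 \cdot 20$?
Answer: $\frac{1477118183}{2499952} \approx 590.86$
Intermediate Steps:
$Q{\left(j \right)} = 2 j$
$K = 236$ ($K = -4 + 240 = 236$)
$F = \frac{2146503}{2499952}$ ($F = \frac{236}{1547} + \frac{1141}{1616} = \frac{2146503}{2499952} \approx 0.85862$)
$\left(622 + F\right) + Q{\left(-16 \right)} = \left(622 + \frac{2146503}{2499952}\right) + 2 \left(-16\right) = \frac{1557116647}{2499952} - 32 = \frac{1477118183}{2499952}$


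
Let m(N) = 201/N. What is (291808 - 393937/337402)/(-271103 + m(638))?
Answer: -31407530632401/29179117606613 ≈ -1.0764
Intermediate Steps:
(291808 - 393937/337402)/(-271103 + m(638)) = (291808 - 393937/337402)/(-271103 + 201/638) = 98456208879/(337402*(-172963513/638)) = (98456208879/337402)*(-638/172963513) = -31407530632401/29179117606613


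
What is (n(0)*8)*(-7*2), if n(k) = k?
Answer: 0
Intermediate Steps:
(n(0)*8)*(-7*2) = (0*8)*(-7*2) = 0*(-14) = 0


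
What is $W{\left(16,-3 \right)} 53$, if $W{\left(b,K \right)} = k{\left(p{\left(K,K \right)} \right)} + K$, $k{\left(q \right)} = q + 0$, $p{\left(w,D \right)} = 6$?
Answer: $159$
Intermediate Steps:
$k{\left(q \right)} = q$
$W{\left(b,K \right)} = 6 + K$
$W{\left(16,-3 \right)} 53 = \left(6 - 3\right) 53 = 3 \cdot 53 = 159$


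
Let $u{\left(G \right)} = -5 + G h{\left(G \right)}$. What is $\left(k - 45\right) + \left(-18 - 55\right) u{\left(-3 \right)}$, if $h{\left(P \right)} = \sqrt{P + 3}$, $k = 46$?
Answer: $366$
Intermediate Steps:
$h{\left(P \right)} = \sqrt{3 + P}$
$u{\left(G \right)} = -5 + G \sqrt{3 + G}$
$\left(k - 45\right) + \left(-18 - 55\right) u{\left(-3 \right)} = \left(46 - 45\right) + \left(-18 - 55\right) \left(-5 - 3 \sqrt{3 - 3}\right) = \left(46 - 45\right) + \left(-18 - 55\right) \left(-5 - 3 \sqrt{0}\right) = 1 - 73 \left(-5 - 0\right) = 1 - 73 \left(-5 + 0\right) = 1 - -365 = 1 + 365 = 366$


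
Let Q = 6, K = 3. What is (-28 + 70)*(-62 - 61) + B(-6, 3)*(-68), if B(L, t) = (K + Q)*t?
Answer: -7002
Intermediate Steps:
B(L, t) = 9*t (B(L, t) = (3 + 6)*t = 9*t)
(-28 + 70)*(-62 - 61) + B(-6, 3)*(-68) = (-28 + 70)*(-62 - 61) + (9*3)*(-68) = 42*(-123) + 27*(-68) = -5166 - 1836 = -7002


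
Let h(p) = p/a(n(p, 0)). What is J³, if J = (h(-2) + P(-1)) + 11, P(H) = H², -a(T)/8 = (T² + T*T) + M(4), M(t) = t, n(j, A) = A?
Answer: 7189057/4096 ≈ 1755.1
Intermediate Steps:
a(T) = -32 - 16*T² (a(T) = -8*((T² + T*T) + 4) = -8*((T² + T²) + 4) = -8*(2*T² + 4) = -8*(4 + 2*T²) = -32 - 16*T²)
h(p) = -p/32 (h(p) = p/(-32 - 16*0²) = p/(-32 - 16*0) = p/(-32 + 0) = p/(-32) = p*(-1/32) = -p/32)
J = 193/16 (J = (-1/32*(-2) + (-1)²) + 11 = (1/16 + 1) + 11 = 17/16 + 11 = 193/16 ≈ 12.063)
J³ = (193/16)³ = 7189057/4096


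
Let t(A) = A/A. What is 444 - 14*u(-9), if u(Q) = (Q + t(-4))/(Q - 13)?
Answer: 4828/11 ≈ 438.91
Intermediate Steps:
t(A) = 1
u(Q) = (1 + Q)/(-13 + Q) (u(Q) = (Q + 1)/(Q - 13) = (1 + Q)/(-13 + Q))
444 - 14*u(-9) = 444 - 14*(1 - 9)/(-13 - 9) = 444 - 14*(-8)/(-22) = 444 - (-7)*(-8)/11 = 444 - 14*4/11 = 444 - 56/11 = 4828/11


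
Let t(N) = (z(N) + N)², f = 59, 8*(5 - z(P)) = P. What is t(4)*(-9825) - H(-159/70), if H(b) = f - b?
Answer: -99388453/140 ≈ -7.0992e+5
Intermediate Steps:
z(P) = 5 - P/8
t(N) = (5 + 7*N/8)² (t(N) = ((5 - N/8) + N)² = (5 + 7*N/8)²)
H(b) = 59 - b
t(4)*(-9825) - H(-159/70) = ((40 + 7*4)²/64)*(-9825) - (59 - (-159)/70) = ((40 + 28)²/64)*(-9825) - (59 - (-159)/70) = ((1/64)*68²)*(-9825) - (59 - 1*(-159/70)) = ((1/64)*4624)*(-9825) - (59 + 159/70) = (289/4)*(-9825) - 1*4289/70 = -2839425/4 - 4289/70 = -99388453/140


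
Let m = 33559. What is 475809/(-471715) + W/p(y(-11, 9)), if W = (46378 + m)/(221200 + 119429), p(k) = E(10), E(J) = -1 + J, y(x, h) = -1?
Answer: -1420961612794/1446118278615 ≈ -0.98260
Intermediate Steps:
p(k) = 9 (p(k) = -1 + 10 = 9)
W = 79937/340629 (W = (46378 + 33559)/(221200 + 119429) = 79937/340629 ≈ 0.23467)
475809/(-471715) + W/p(y(-11, 9)) = 475809/(-471715) + (79937/340629)/9 = 475809*(-1/471715) + (79937/340629)*(1/9) = -475809/471715 + 79937/3065661 = -1420961612794/1446118278615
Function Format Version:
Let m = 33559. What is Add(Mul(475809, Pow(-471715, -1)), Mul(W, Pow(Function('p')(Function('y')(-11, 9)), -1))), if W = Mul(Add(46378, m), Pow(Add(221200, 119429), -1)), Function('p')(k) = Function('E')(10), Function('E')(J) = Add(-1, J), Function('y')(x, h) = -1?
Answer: Rational(-1420961612794, 1446118278615) ≈ -0.98260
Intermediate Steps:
Function('p')(k) = 9 (Function('p')(k) = Add(-1, 10) = 9)
W = Rational(79937, 340629) (W = Mul(Add(46378, 33559), Pow(Add(221200, 119429), -1)) = Mul(79937, Pow(340629, -1)) = Mul(79937, Rational(1, 340629)) = Rational(79937, 340629) ≈ 0.23467)
Add(Mul(475809, Pow(-471715, -1)), Mul(W, Pow(Function('p')(Function('y')(-11, 9)), -1))) = Add(Mul(475809, Pow(-471715, -1)), Mul(Rational(79937, 340629), Pow(9, -1))) = Add(Mul(475809, Rational(-1, 471715)), Mul(Rational(79937, 340629), Rational(1, 9))) = Add(Rational(-475809, 471715), Rational(79937, 3065661)) = Rational(-1420961612794, 1446118278615)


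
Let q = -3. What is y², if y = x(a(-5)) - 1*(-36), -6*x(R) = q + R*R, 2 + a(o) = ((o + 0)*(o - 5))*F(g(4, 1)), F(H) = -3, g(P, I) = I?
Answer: 523723225/36 ≈ 1.4548e+7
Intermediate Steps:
a(o) = -2 - 3*o*(-5 + o) (a(o) = -2 + ((o + 0)*(o - 5))*(-3) = -2 + (o*(-5 + o))*(-3) = -2 - 3*o*(-5 + o))
x(R) = ½ - R²/6 (x(R) = -(-3 + R*R)/6 = -(-3 + R²)/6 = ½ - R²/6)
y = -22885/6 (y = (½ - (-2 - 3*(-5)² + 15*(-5))²/6) - 1*(-36) = (½ - (-2 - 3*25 - 75)²/6) + 36 = (½ - (-2 - 75 - 75)²/6) + 36 = (½ - ⅙*(-152)²) + 36 = (½ - ⅙*23104) + 36 = (½ - 11552/3) + 36 = -23101/6 + 36 = -22885/6 ≈ -3814.2)
y² = (-22885/6)² = 523723225/36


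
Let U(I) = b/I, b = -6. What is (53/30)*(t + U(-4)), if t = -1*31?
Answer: -3127/60 ≈ -52.117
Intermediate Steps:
U(I) = -6/I
t = -31
(53/30)*(t + U(-4)) = (53/30)*(-31 - 6/(-4)) = (53*(1/30))*(-31 - 6*(-¼)) = 53*(-31 + 3/2)/30 = (53/30)*(-59/2) = -3127/60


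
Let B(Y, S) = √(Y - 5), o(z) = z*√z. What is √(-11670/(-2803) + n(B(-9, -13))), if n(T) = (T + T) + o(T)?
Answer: √(32711010 + 7856809*(-14)^(¾) + 15713618*I*√14)/2803 ≈ 2.4169 + 2.6069*I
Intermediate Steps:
o(z) = z^(3/2)
B(Y, S) = √(-5 + Y)
n(T) = T^(3/2) + 2*T (n(T) = (T + T) + T^(3/2) = 2*T + T^(3/2) = T^(3/2) + 2*T)
√(-11670/(-2803) + n(B(-9, -13))) = √(-11670/(-2803) + ((√(-5 - 9))^(3/2) + 2*√(-5 - 9))) = √(-11670*(-1/2803) + ((√(-14))^(3/2) + 2*√(-14))) = √(11670/2803 + ((I*√14)^(3/2) + 2*(I*√14))) = √(11670/2803 + (14^(¾)*I^(3/2) + 2*I*√14)) = √(11670/2803 + 14^(¾)*I^(3/2) + 2*I*√14)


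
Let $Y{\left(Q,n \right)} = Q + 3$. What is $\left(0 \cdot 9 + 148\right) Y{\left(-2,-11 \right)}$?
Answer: $148$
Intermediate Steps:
$Y{\left(Q,n \right)} = 3 + Q$
$\left(0 \cdot 9 + 148\right) Y{\left(-2,-11 \right)} = \left(0 \cdot 9 + 148\right) \left(3 - 2\right) = \left(0 + 148\right) 1 = 148 \cdot 1 = 148$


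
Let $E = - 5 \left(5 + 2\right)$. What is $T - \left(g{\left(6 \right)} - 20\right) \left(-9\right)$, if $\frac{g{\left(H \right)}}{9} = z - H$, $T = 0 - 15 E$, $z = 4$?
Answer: $183$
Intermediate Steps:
$E = -35$ ($E = \left(-5\right) 7 = -35$)
$T = 525$ ($T = 0 - -525 = 0 + 525 = 525$)
$g{\left(H \right)} = 36 - 9 H$ ($g{\left(H \right)} = 9 \left(4 - H\right) = 36 - 9 H$)
$T - \left(g{\left(6 \right)} - 20\right) \left(-9\right) = 525 - \left(\left(36 - 54\right) - 20\right) \left(-9\right) = 525 - \left(-18 - 20\right) \left(-9\right) = 525 - \left(-38\right) \left(-9\right) = 525 - 342 = 183$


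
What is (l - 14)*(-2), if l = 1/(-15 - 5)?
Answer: 281/10 ≈ 28.100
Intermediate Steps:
l = -1/20 (l = 1/(-20) = -1/20 ≈ -0.050000)
(l - 14)*(-2) = (-1/20 - 14)*(-2) = -281/20*(-2) = 281/10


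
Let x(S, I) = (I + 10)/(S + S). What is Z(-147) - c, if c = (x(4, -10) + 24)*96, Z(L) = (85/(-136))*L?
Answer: -17697/8 ≈ -2212.1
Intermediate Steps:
Z(L) = -5*L/8 (Z(L) = (85*(-1/136))*L = -5*L/8)
x(S, I) = (10 + I)/(2*S) (x(S, I) = (10 + I)/((2*S)) = (10 + I)*(1/(2*S)) = (10 + I)/(2*S))
c = 2304 (c = ((½)*(10 - 10)/4 + 24)*96 = ((½)*(¼)*0 + 24)*96 = (0 + 24)*96 = 24*96 = 2304)
Z(-147) - c = -5/8*(-147) - 1*2304 = 735/8 - 2304 = -17697/8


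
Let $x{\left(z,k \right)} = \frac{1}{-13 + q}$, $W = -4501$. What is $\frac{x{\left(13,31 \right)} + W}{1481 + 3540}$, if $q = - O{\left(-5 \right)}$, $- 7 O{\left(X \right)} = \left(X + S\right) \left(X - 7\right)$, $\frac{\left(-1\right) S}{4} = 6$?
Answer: $- \frac{1156750}{1290397} \approx -0.89643$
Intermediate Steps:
$S = -24$ ($S = \left(-4\right) 6 = -24$)
$O{\left(X \right)} = - \frac{\left(-24 + X\right) \left(-7 + X\right)}{7}$ ($O{\left(X \right)} = - \frac{\left(X - 24\right) \left(X - 7\right)}{7} = - \frac{\left(-24 + X\right) \left(-7 + X\right)}{7}$)
$q = \frac{348}{7}$ ($q = - (-24 - \frac{\left(-5\right)^{2}}{7} + \frac{31}{7} \left(-5\right)) = - (-24 - \frac{25}{7} - \frac{155}{7}) = \left(-1\right) \left(- \frac{348}{7}\right) = \frac{348}{7} \approx 49.714$)
$x{\left(z,k \right)} = \frac{7}{257}$ ($x{\left(z,k \right)} = \frac{1}{-13 + \frac{348}{7}} = \frac{1}{\frac{257}{7}} = \frac{7}{257}$)
$\frac{x{\left(13,31 \right)} + W}{1481 + 3540} = \frac{\frac{7}{257} - 4501}{1481 + 3540} = - \frac{1156750}{257 \cdot 5021} = \left(- \frac{1156750}{257}\right) \frac{1}{5021} = - \frac{1156750}{1290397}$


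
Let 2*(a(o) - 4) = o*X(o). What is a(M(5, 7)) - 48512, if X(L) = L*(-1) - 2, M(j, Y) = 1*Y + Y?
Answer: -48620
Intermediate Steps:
M(j, Y) = 2*Y (M(j, Y) = Y + Y = 2*Y)
X(L) = -2 - L (X(L) = -L - 2 = -2 - L)
a(o) = 4 + o*(-2 - o)/2 (a(o) = 4 + (o*(-2 - o))/2 = 4 + o*(-2 - o)/2)
a(M(5, 7)) - 48512 = (4 - 2*7*(2 + 2*7)/2) - 48512 = (4 - ½*14*(2 + 14)) - 48512 = (4 - ½*14*16) - 48512 = (4 - 112) - 48512 = -108 - 48512 = -48620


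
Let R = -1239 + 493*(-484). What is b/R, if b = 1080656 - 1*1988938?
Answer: 908282/239851 ≈ 3.7869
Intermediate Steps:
b = -908282 (b = 1080656 - 1988938 = -908282)
R = -239851 (R = -1239 - 238612 = -239851)
b/R = -908282/(-239851) = -908282*(-1/239851) = 908282/239851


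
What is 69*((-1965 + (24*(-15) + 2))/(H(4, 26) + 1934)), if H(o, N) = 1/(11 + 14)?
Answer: -1335725/16117 ≈ -82.877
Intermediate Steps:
H(o, N) = 1/25
69*((-1965 + (24*(-15) + 2))/(H(4, 26) + 1934)) = 69*((-1965 + (24*(-15) + 2))/(1/25 + 1934)) = 69*((-1965 + (-360 + 2))/(48351/25)) = 69*((-1965 - 358)*(25/48351)) = 69*(-2323*25/48351) = 69*(-58075/48351) = -1335725/16117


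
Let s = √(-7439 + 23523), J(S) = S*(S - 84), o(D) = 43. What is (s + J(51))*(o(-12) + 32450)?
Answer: -54685719 + 64986*√4021 ≈ -5.0565e+7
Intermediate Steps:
J(S) = S*(-84 + S)
s = 2*√4021 (s = √16084 = 2*√4021 ≈ 126.82)
(s + J(51))*(o(-12) + 32450) = (2*√4021 + 51*(-84 + 51))*(43 + 32450) = (2*√4021 + 51*(-33))*32493 = (2*√4021 - 1683)*32493 = (-1683 + 2*√4021)*32493 = -54685719 + 64986*√4021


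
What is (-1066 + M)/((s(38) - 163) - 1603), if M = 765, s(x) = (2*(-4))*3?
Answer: 301/1790 ≈ 0.16816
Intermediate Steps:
s(x) = -24 (s(x) = -8*3 = -24)
(-1066 + M)/((s(38) - 163) - 1603) = (-1066 + 765)/((-24 - 163) - 1603) = -301/(-187 - 1603) = -301/(-1790) = -301*(-1/1790) = 301/1790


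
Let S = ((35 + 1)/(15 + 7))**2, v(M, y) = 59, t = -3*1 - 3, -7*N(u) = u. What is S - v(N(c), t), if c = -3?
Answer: -6815/121 ≈ -56.322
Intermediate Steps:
N(u) = -u/7
t = -6 (t = -3 - 3 = -6)
S = 324/121 (S = (36/22)**2 = (36*(1/22))**2 = (18/11)**2 = 324/121 ≈ 2.6777)
S - v(N(c), t) = 324/121 - 1*59 = 324/121 - 59 = -6815/121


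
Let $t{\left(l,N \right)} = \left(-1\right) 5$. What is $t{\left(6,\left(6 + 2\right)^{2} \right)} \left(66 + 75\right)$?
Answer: $-705$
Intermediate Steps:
$t{\left(l,N \right)} = -5$
$t{\left(6,\left(6 + 2\right)^{2} \right)} \left(66 + 75\right) = - 5 \left(66 + 75\right) = \left(-5\right) 141 = -705$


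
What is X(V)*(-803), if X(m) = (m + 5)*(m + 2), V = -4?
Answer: 1606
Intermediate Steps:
X(m) = (2 + m)*(5 + m) (X(m) = (5 + m)*(2 + m) = (2 + m)*(5 + m))
X(V)*(-803) = (10 + (-4)**2 + 7*(-4))*(-803) = (10 + 16 - 28)*(-803) = -2*(-803) = 1606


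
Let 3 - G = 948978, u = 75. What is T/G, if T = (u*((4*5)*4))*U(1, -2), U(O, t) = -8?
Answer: 640/12653 ≈ 0.050581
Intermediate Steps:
G = -948975 (G = 3 - 1*948978 = 3 - 948978 = -948975)
T = -48000 (T = (75*((4*5)*4))*(-8) = (75*(20*4))*(-8) = (75*80)*(-8) = 6000*(-8) = -48000)
T/G = -48000/(-948975) = -48000*(-1/948975) = 640/12653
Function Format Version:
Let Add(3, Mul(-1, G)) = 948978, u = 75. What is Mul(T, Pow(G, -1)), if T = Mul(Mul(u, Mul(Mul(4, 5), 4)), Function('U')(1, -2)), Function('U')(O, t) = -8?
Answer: Rational(640, 12653) ≈ 0.050581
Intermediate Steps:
G = -948975 (G = Add(3, Mul(-1, 948978)) = Add(3, -948978) = -948975)
T = -48000 (T = Mul(Mul(75, Mul(Mul(4, 5), 4)), -8) = Mul(Mul(75, Mul(20, 4)), -8) = Mul(Mul(75, 80), -8) = Mul(6000, -8) = -48000)
Mul(T, Pow(G, -1)) = Mul(-48000, Pow(-948975, -1)) = Mul(-48000, Rational(-1, 948975)) = Rational(640, 12653)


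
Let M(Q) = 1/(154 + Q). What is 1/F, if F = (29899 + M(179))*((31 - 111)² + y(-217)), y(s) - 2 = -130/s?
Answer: 72261/13833019269952 ≈ 5.2238e-9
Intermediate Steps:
y(s) = 2 - 130/s
F = 13833019269952/72261 (F = (29899 + 1/(154 + 179))*((31 - 111)² + (2 - 130/(-217))) = (29899 + 1/333)*((-80)² + (2 - 130*(-1/217))) = (29899 + 1/333)*(6400 + (2 + 130/217)) = 9956368*(6400 + 564/217)/333 = (9956368/333)*(1389364/217) = 13833019269952/72261 ≈ 1.9143e+8)
1/F = 1/(13833019269952/72261) = 72261/13833019269952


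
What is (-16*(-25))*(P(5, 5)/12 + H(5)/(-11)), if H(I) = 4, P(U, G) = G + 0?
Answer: 700/33 ≈ 21.212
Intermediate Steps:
P(U, G) = G
(-16*(-25))*(P(5, 5)/12 + H(5)/(-11)) = (-16*(-25))*(5/12 + 4/(-11)) = 400*(5*(1/12) + 4*(-1/11)) = 400*(5/12 - 4/11) = 400*(7/132) = 700/33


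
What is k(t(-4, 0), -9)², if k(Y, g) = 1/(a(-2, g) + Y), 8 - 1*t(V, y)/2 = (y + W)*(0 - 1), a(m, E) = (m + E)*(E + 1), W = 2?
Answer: 1/11664 ≈ 8.5734e-5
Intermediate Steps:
a(m, E) = (1 + E)*(E + m) (a(m, E) = (E + m)*(1 + E) = (1 + E)*(E + m))
t(V, y) = 20 + 2*y (t(V, y) = 16 - 2*(y + 2)*(0 - 1) = 16 - 2*(2 + y)*(-1) = 16 - 2*(-2 - y) = 16 + (4 + 2*y) = 20 + 2*y)
k(Y, g) = 1/(-2 + Y + g² - g) (k(Y, g) = 1/((g - 2 + g² + g*(-2)) + Y) = 1/((g - 2 + g² - 2*g) + Y) = 1/((-2 + g² - g) + Y) = 1/(-2 + Y + g² - g))
k(t(-4, 0), -9)² = (1/(-2 + (20 + 2*0) + (-9)² - 1*(-9)))² = (1/(-2 + (20 + 0) + 81 + 9))² = (1/(-2 + 20 + 81 + 9))² = (1/108)² = 1/11664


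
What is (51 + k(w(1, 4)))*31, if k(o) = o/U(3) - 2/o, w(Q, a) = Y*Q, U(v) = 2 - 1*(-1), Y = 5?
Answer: 24304/15 ≈ 1620.3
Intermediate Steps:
U(v) = 3 (U(v) = 2 + 1 = 3)
w(Q, a) = 5*Q
k(o) = -2/o + o/3 (k(o) = o/3 - 2/o = -2/o + o/3)
(51 + k(w(1, 4)))*31 = (51 + (-2/(5*1) + (5*1)/3))*31 = (51 + (-2/5 + (⅓)*5))*31 = (51 + (-2*⅕ + 5/3))*31 = (51 + (-⅖ + 5/3))*31 = (51 + 19/15)*31 = (784/15)*31 = 24304/15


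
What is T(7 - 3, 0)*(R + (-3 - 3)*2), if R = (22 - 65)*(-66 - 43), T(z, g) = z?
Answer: 18700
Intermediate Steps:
R = 4687 (R = -43*(-109) = 4687)
T(7 - 3, 0)*(R + (-3 - 3)*2) = (7 - 3)*(4687 + (-3 - 3)*2) = 4*(4687 - 6*2) = 4*(4687 - 12) = 4*4675 = 18700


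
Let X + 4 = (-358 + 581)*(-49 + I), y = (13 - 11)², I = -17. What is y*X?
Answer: -58888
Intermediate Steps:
y = 4 (y = 2² = 4)
X = -14722 (X = -4 + (-358 + 581)*(-49 - 17) = -4 + 223*(-66) = -4 - 14718 = -14722)
y*X = 4*(-14722) = -58888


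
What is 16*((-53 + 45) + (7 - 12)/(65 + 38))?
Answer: -13264/103 ≈ -128.78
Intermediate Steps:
16*((-53 + 45) + (7 - 12)/(65 + 38)) = 16*(-8 - 5/103) = 16*(-829/103) = -13264/103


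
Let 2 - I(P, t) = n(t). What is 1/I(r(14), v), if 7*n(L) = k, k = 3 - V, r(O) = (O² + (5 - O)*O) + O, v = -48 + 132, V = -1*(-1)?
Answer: 7/12 ≈ 0.58333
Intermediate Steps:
V = 1
v = 84
r(O) = O + O² + O*(5 - O) (r(O) = (O² + O*(5 - O)) + O = O + O² + O*(5 - O))
k = 2 (k = 3 - 1*1 = 3 - 1 = 2)
n(L) = 2/7 (n(L) = (⅐)*2 = 2/7)
I(P, t) = 12/7 (I(P, t) = 2 - 1*2/7 = 2 - 2/7 = 12/7)
1/I(r(14), v) = 1/(12/7) = 7/12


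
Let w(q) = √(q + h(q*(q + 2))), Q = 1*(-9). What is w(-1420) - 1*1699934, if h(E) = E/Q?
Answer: -1699934 + 2*I*√506585/3 ≈ -1.6999e+6 + 474.5*I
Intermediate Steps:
Q = -9
h(E) = -E/9 (h(E) = E/(-9) = E*(-⅑) = -E/9)
w(q) = √(q - q*(2 + q)/9) (w(q) = √(q - q*(q + 2)/9) = √(q - q*(2 + q)/9))
w(-1420) - 1*1699934 = √(-1420*(7 - 1*(-1420)))/3 - 1*1699934 = √(-1420*(7 + 1420))/3 - 1699934 = √(-1420*1427)/3 - 1699934 = √(-2026340)/3 - 1699934 = (2*I*√506585)/3 - 1699934 = 2*I*√506585/3 - 1699934 = -1699934 + 2*I*√506585/3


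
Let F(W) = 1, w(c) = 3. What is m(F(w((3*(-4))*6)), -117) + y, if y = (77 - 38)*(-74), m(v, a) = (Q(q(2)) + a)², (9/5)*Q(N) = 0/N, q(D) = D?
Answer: 10803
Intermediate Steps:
Q(N) = 0 (Q(N) = 5*(0/N)/9 = (5/9)*0 = 0)
m(v, a) = a² (m(v, a) = (0 + a)² = a²)
y = -2886 (y = 39*(-74) = -2886)
m(F(w((3*(-4))*6)), -117) + y = (-117)² - 2886 = 13689 - 2886 = 10803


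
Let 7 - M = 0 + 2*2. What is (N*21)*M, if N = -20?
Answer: -1260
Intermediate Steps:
M = 3 (M = 7 - (0 + 2*2) = 7 - (0 + 4) = 7 - 1*4 = 7 - 4 = 3)
(N*21)*M = -20*21*3 = -420*3 = -1260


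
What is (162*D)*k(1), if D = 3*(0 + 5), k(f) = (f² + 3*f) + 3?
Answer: 17010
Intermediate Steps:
k(f) = 3 + f² + 3*f
D = 15 (D = 3*5 = 15)
(162*D)*k(1) = (162*15)*(3 + 1² + 3*1) = 2430*(3 + 1 + 3) = 2430*7 = 17010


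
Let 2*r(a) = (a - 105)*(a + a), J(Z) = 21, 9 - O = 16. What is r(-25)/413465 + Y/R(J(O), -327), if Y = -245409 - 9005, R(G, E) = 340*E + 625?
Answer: 1623855204/703240355 ≈ 2.3091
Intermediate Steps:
O = -7 (O = 9 - 1*16 = 9 - 16 = -7)
R(G, E) = 625 + 340*E
Y = -254414
r(a) = a*(-105 + a) (r(a) = ((a - 105)*(a + a))/2 = ((-105 + a)*(2*a))/2 = (2*a*(-105 + a))/2 = a*(-105 + a))
r(-25)/413465 + Y/R(J(O), -327) = -25*(-105 - 25)/413465 - 254414/(625 + 340*(-327)) = -25*(-130)*(1/413465) - 254414/(625 - 111180) = 3250*(1/413465) - 254414/(-110555) = 50/6361 - 254414*(-1/110555) = 50/6361 + 254414/110555 = 1623855204/703240355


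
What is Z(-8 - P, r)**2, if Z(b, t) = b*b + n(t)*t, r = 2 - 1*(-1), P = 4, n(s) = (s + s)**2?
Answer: 63504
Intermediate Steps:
n(s) = 4*s**2 (n(s) = (2*s)**2 = 4*s**2)
r = 3 (r = 2 + 1 = 3)
Z(b, t) = b**2 + 4*t**3 (Z(b, t) = b*b + (4*t**2)*t = b**2 + 4*t**3)
Z(-8 - P, r)**2 = ((-8 - 1*4)**2 + 4*3**3)**2 = ((-8 - 4)**2 + 4*27)**2 = ((-12)**2 + 108)**2 = (144 + 108)**2 = 252**2 = 63504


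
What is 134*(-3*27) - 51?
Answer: -10905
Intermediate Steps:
134*(-3*27) - 51 = 134*(-81) - 51 = -10854 - 51 = -10905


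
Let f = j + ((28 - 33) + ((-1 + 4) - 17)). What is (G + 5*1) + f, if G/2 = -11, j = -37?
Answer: -73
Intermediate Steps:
G = -22 (G = 2*(-11) = -22)
f = -56 (f = -37 + ((28 - 33) + ((-1 + 4) - 17)) = -37 + (-5 + (3 - 17)) = -37 + (-5 - 14) = -37 - 19 = -56)
(G + 5*1) + f = (-22 + 5*1) - 56 = (-22 + 5) - 56 = -17 - 56 = -73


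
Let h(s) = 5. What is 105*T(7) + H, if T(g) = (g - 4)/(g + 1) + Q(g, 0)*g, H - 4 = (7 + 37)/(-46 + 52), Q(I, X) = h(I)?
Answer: 89417/24 ≈ 3725.7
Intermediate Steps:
Q(I, X) = 5
H = 34/3 (H = 4 + (7 + 37)/(-46 + 52) = 4 + 44/6 = 4 + 44*(⅙) = 4 + 22/3 = 34/3 ≈ 11.333)
T(g) = 5*g + (-4 + g)/(1 + g) (T(g) = (g - 4)/(g + 1) + 5*g = (-4 + g)/(1 + g) + 5*g = 5*g + (-4 + g)/(1 + g))
105*T(7) + H = 105*((-4 + 5*7² + 6*7)/(1 + 7)) + 34/3 = 105*((-4 + 5*49 + 42)/8) + 34/3 = 105*((-4 + 245 + 42)/8) + 34/3 = 105*((⅛)*283) + 34/3 = 105*(283/8) + 34/3 = 29715/8 + 34/3 = 89417/24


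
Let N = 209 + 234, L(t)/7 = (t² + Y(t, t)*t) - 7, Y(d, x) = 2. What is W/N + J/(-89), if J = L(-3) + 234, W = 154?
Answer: -77552/39427 ≈ -1.9670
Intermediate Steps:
L(t) = -49 + 7*t² + 14*t (L(t) = 7*((t² + 2*t) - 7) = 7*(-7 + t² + 2*t) = -49 + 7*t² + 14*t)
N = 443
J = 206 (J = (-49 + 7*(-3)² + 14*(-3)) + 234 = (-49 + 7*9 - 42) + 234 = (-49 + 63 - 42) + 234 = -28 + 234 = 206)
W/N + J/(-89) = 154/443 + 206/(-89) = 154*(1/443) + 206*(-1/89) = 154/443 - 206/89 = -77552/39427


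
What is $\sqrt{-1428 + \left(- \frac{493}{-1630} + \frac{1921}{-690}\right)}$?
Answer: $\frac{i \sqrt{4523719584255}}{56235} \approx 37.822 i$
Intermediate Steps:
$\sqrt{-1428 + \left(- \frac{493}{-1630} + \frac{1921}{-690}\right)} = \sqrt{-1428 + \left(\left(-493\right) \left(- \frac{1}{1630}\right) + 1921 \left(- \frac{1}{690}\right)\right)} = \sqrt{-1428 + \left(\frac{493}{1630} - \frac{1921}{690}\right)} = \sqrt{-1428 - \frac{139553}{56235}} = \sqrt{- \frac{80443133}{56235}} = \frac{i \sqrt{4523719584255}}{56235}$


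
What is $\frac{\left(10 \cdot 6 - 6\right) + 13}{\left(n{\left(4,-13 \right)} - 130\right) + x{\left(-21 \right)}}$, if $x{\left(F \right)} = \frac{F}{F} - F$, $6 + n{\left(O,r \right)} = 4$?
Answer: $- \frac{67}{110} \approx -0.60909$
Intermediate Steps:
$n{\left(O,r \right)} = -2$ ($n{\left(O,r \right)} = -6 + 4 = -2$)
$x{\left(F \right)} = 1 - F$
$\frac{\left(10 \cdot 6 - 6\right) + 13}{\left(n{\left(4,-13 \right)} - 130\right) + x{\left(-21 \right)}} = \frac{\left(10 \cdot 6 - 6\right) + 13}{\left(-2 - 130\right) + \left(1 - -21\right)} = \frac{\left(60 - 6\right) + 13}{-132 + \left(1 + 21\right)} = \frac{54 + 13}{-132 + 22} = \frac{67}{-110} = 67 \left(- \frac{1}{110}\right) = - \frac{67}{110}$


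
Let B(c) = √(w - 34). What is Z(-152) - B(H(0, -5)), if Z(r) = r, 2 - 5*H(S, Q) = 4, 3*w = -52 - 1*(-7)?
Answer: -152 - 7*I ≈ -152.0 - 7.0*I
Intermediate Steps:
w = -15 (w = (-52 - 1*(-7))/3 = (-52 + 7)/3 = (⅓)*(-45) = -15)
H(S, Q) = -⅖ (H(S, Q) = ⅖ - ⅕*4 = ⅖ - ⅘ = -⅖)
B(c) = 7*I (B(c) = √(-15 - 34) = √(-49) = 7*I)
Z(-152) - B(H(0, -5)) = -152 - 7*I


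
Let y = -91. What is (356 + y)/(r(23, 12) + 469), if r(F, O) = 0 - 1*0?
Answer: 265/469 ≈ 0.56503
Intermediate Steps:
r(F, O) = 0 (r(F, O) = 0 + 0 = 0)
(356 + y)/(r(23, 12) + 469) = (356 - 91)/(0 + 469) = 265/469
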